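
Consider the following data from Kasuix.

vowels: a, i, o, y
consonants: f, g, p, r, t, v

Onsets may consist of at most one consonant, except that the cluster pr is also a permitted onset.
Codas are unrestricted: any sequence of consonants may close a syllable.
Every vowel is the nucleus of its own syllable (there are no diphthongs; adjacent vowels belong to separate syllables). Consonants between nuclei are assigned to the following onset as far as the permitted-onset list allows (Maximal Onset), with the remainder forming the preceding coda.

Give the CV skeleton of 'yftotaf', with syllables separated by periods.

VC.CV.CVC

Vowels present: y, o, a; each is a nucleus, giving 3 syllables.
V1 /y/ – V2 /o/: /ft/ splits as /f/ + /t/ (/t/ is the longest suffix that is a licit onset).
V2 /o/ – V3 /a/: /t/ → onset of the next syllable (single consonants are always licit onsets).
Putting it together: yf.to.taf.
Mapping each syllable to C/V: /yf/ → VC, /to/ → CV, /taf/ → CVC.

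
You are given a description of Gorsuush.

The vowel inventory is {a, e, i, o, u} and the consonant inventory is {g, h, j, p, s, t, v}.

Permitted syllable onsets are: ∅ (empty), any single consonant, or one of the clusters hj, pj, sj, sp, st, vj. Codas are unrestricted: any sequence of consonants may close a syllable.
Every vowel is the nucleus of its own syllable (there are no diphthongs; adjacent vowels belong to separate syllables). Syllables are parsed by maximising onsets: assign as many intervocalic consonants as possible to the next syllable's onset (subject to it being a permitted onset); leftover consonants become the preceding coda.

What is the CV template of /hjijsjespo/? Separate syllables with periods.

Vowels present: i, e, o; each is a nucleus, giving 3 syllables.
V1 /i/ – V2 /e/: /jsj/ — longest licit onset from the right is /sj/, leaving /j/ as coda.
V2 /e/ – V3 /o/: /sp/ — entire cluster is a permitted onset → onset /sp/, coda ∅.
Result: hjij.sje.spo.
Mapping each syllable to C/V: /hjij/ → CCVC, /sje/ → CCV, /spo/ → CCV.

CCVC.CCV.CCV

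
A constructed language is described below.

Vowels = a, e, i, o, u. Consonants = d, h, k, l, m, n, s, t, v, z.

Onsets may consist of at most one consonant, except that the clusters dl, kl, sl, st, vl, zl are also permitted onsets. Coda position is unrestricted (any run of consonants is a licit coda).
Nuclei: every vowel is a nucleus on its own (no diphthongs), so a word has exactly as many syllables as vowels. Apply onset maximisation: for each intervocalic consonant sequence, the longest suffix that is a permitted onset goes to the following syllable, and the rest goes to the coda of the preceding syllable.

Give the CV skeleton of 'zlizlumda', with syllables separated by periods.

CCV.CCVC.CV

Nuclei (vowels): i, u, a → 3 syllables.
/i…u/ gap (V1→V2): cluster /zl/ — /zl/ is itself a permitted onset, so the whole cluster goes right; preceding coda = ∅.
/u…a/ gap (V2→V3): /md/ splits as /m/ + /d/ (/d/ is the longest suffix that is a licit onset).
Putting it together: zli.zlum.da.
Mapping each syllable to C/V: /zli/ → CCV, /zlum/ → CCVC, /da/ → CV.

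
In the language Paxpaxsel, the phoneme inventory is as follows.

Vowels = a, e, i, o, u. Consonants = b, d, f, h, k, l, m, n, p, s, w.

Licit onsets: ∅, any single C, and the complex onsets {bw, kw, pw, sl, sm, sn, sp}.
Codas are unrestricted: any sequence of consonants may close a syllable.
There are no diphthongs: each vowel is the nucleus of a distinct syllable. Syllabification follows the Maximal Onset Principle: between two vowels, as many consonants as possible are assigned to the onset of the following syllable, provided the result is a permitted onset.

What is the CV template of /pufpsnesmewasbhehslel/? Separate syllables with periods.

CVCC.CCV.CCV.CVCC.CVC.CCVC

Nuclei (vowels): u, e, e, a, e, e → 6 syllables.
/u…e/ gap (V1→V2): /fpsn/; trying suffixes from longest down, /sn/ is the first permitted one, so coda /fp/ | onset /sn/.
/e…e/ gap (V2→V3): /sm/ — entire cluster is a permitted onset → onset /sm/, coda ∅.
/e…a/ gap (V3→V4): /w/ is a single consonant, so it becomes the next onset.
/a…e/ gap (V4→V5): /sbh/ splits as /sb/ + /h/ (/h/ is the longest suffix that is a licit onset).
/e…e/ gap (V5→V6): /hsl/; trying suffixes from longest down, /sl/ is the first permitted one, so coda /h/ | onset /sl/.
Putting it together: pufp.sne.sme.wasb.heh.slel.
Mapping each syllable to C/V: /pufp/ → CVCC, /sne/ → CCV, /sme/ → CCV, /wasb/ → CVCC, /heh/ → CVC, /slel/ → CCVC.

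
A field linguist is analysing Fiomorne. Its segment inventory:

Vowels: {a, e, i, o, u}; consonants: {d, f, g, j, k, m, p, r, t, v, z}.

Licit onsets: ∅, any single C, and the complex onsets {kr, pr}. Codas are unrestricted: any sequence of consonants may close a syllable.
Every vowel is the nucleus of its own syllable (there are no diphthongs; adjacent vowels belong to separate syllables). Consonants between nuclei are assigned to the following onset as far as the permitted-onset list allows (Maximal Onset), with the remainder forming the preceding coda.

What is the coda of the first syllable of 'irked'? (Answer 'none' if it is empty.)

Nuclei (vowels): i, e → 2 syllables.
σ1/σ2 boundary: /rk/; trying suffixes from longest down, /k/ is the first permitted one, so coda /r/ | onset /k/.
So the parse is ir.ked.
Syllable 1 is /ir/: onset ∅, nucleus /i/, coda /r/.

r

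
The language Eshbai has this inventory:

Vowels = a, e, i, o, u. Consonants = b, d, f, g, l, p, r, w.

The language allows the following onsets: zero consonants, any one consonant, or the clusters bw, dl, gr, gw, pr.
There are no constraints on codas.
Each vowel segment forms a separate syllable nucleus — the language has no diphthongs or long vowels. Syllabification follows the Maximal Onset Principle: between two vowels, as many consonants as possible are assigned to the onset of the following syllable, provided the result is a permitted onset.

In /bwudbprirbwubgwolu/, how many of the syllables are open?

Vowels present: u, i, u, o, u; each is a nucleus, giving 5 syllables.
V1 /u/ – V2 /i/: /dbpr/ splits as /db/ + /pr/ (/pr/ is the longest suffix that is a licit onset).
V2 /i/ – V3 /u/: /rbw/; trying suffixes from longest down, /bw/ is the first permitted one, so coda /r/ | onset /bw/.
V3 /u/ – V4 /o/: /bgw/ splits as /b/ + /gw/ (/gw/ is the longest suffix that is a licit onset).
V4 /o/ – V5 /u/: /l/ is a single consonant, so it becomes the next onset.
So the parse is bwudb.prir.bwub.gwo.lu.
Classifying each syllable: /bwudb/ (closed), /prir/ (closed), /bwub/ (closed), /gwo/ (open), /lu/ (open).
Open syllables: 2.

2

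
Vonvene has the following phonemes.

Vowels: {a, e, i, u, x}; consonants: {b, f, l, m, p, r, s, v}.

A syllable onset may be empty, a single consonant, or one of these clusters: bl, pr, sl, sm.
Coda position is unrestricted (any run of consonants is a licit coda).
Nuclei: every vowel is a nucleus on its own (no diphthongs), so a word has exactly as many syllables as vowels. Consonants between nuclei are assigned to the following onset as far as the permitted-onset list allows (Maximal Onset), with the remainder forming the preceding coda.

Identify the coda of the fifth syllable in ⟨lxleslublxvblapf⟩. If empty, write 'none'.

pf

Nuclei (vowels): x, e, u, x, a → 5 syllables.
/x…e/ gap (V1→V2): /l/ → onset of the next syllable (single consonants are always licit onsets).
/e…u/ gap (V2→V3): /sl/ is a licit onset in full, so it all attaches to the next syllable.
/u…x/ gap (V3→V4): /bl/ is a licit onset in full, so it all attaches to the next syllable.
/x…a/ gap (V4→V5): /vbl/ splits as /v/ + /bl/ (/bl/ is the longest suffix that is a licit onset).
Result: lx.le.slu.blxv.blapf.
Syllable 5 is /blapf/: onset /bl/, nucleus /a/, coda /pf/.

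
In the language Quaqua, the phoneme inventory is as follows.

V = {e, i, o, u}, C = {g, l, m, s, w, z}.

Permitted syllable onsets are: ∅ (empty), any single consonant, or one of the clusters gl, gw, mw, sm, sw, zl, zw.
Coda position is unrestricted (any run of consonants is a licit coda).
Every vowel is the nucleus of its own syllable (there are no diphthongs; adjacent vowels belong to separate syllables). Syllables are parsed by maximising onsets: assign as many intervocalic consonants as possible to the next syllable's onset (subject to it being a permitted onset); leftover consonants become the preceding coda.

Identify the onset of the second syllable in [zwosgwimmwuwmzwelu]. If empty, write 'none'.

Vowels present: o, i, u, e, u; each is a nucleus, giving 5 syllables.
Between /o/ (V1) and /i/ (V2): cluster /sgw/ — the longest permitted-onset suffix is /gw/; onset = /gw/, preceding coda = /s/.
Between /i/ (V2) and /u/ (V3): cluster /mmw/ — the longest permitted-onset suffix is /mw/; onset = /mw/, preceding coda = /m/.
Between /u/ (V3) and /e/ (V4): cluster /wmzw/ — the longest permitted-onset suffix is /zw/; onset = /zw/, preceding coda = /wm/.
Between /e/ (V4) and /u/ (V5): just /l/ — single C goes to the following onset.
Result: zwos.gwim.mwuwm.zwe.lu.
Syllable 2 is /gwim/: onset /gw/, nucleus /i/, coda /m/.

gw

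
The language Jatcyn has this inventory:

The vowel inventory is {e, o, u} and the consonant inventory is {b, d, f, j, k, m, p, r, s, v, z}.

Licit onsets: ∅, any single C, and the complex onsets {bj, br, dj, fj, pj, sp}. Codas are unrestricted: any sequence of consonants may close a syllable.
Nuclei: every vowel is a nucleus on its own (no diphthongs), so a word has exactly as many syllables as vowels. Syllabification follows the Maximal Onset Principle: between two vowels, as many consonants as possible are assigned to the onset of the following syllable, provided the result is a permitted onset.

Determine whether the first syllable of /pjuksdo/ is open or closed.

closed

Vowels present: u, o; each is a nucleus, giving 2 syllables.
V1 /u/ – V2 /o/: /ksd/; trying suffixes from longest down, /d/ is the first permitted one, so coda /ks/ | onset /d/.
Putting it together: pjuks.do.
Syllable 1 is /pjuks/ with coda /ks/, so it is closed.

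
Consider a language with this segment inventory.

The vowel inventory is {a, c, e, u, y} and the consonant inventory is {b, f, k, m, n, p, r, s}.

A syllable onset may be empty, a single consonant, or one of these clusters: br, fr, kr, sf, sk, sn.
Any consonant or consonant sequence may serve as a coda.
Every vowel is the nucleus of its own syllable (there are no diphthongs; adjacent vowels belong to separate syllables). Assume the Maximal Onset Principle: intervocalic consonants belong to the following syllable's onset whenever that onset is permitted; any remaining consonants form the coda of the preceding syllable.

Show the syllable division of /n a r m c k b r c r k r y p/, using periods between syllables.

nar.mck.brcr.kryp

Nuclei (vowels): a, c, c, y → 4 syllables.
σ1/σ2 boundary: /rm/; trying suffixes from longest down, /m/ is the first permitted one, so coda /r/ | onset /m/.
σ2/σ3 boundary: cluster /kbr/ — the longest permitted-onset suffix is /br/; onset = /br/, preceding coda = /k/.
σ3/σ4 boundary: /rkr/; trying suffixes from longest down, /kr/ is the first permitted one, so coda /r/ | onset /kr/.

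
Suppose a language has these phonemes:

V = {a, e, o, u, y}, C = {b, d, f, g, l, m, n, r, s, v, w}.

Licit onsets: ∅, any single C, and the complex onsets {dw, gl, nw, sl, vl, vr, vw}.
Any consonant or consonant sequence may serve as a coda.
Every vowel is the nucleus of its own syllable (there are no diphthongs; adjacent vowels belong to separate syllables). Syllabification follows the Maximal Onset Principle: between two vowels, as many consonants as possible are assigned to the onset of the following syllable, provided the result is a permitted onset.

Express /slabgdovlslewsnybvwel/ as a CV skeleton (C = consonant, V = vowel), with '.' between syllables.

The vowels are a, o, e, y, e — 5 nuclei, so 5 syllables.
Between /a/ (V1) and /o/ (V2): cluster /bgd/ — the longest permitted-onset suffix is /d/; onset = /d/, preceding coda = /bg/.
Between /o/ (V2) and /e/ (V3): /vlsl/; trying suffixes from longest down, /sl/ is the first permitted one, so coda /vl/ | onset /sl/.
Between /e/ (V3) and /y/ (V4): /wsn/; trying suffixes from longest down, /n/ is the first permitted one, so coda /ws/ | onset /n/.
Between /y/ (V4) and /e/ (V5): /bvw/; trying suffixes from longest down, /vw/ is the first permitted one, so coda /b/ | onset /vw/.
So the parse is slabg.dovl.slews.nyb.vwel.
Mapping each syllable to C/V: /slabg/ → CCVCC, /dovl/ → CVCC, /slews/ → CCVCC, /nyb/ → CVC, /vwel/ → CCVC.

CCVCC.CVCC.CCVCC.CVC.CCVC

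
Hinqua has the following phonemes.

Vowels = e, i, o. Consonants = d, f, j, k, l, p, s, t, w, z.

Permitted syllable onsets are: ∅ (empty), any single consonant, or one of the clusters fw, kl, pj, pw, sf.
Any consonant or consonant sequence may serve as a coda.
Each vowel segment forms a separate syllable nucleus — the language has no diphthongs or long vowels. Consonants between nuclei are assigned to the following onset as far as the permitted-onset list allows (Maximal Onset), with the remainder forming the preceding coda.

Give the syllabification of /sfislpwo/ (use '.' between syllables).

Nuclei (vowels): i, o → 2 syllables.
V1 /i/ – V2 /o/: /slpw/ splits as /sl/ + /pw/ (/pw/ is the longest suffix that is a licit onset).

sfisl.pwo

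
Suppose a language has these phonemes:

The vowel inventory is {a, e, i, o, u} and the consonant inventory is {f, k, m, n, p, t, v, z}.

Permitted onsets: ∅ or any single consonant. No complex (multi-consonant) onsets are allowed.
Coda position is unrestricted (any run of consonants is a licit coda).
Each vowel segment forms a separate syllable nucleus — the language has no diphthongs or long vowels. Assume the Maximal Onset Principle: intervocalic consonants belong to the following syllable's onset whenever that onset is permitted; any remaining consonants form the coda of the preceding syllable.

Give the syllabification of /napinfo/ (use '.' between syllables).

na.pin.fo

The vowels are a, i, o — 3 nuclei, so 3 syllables.
σ1/σ2 boundary: /p/ is a single consonant, so it becomes the next onset.
σ2/σ3 boundary: /nf/ splits as /n/ + /f/ (/f/ is the longest suffix that is a licit onset).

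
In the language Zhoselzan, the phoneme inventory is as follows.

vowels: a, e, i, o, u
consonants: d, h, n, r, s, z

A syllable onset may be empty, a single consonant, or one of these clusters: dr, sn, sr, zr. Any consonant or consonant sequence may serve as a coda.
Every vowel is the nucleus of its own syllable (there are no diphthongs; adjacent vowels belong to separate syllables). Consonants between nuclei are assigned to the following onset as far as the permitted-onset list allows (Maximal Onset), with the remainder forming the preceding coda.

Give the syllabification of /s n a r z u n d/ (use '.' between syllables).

Vowels present: a, u; each is a nucleus, giving 2 syllables.
σ1/σ2 boundary: /rz/; trying suffixes from longest down, /z/ is the first permitted one, so coda /r/ | onset /z/.

snar.zund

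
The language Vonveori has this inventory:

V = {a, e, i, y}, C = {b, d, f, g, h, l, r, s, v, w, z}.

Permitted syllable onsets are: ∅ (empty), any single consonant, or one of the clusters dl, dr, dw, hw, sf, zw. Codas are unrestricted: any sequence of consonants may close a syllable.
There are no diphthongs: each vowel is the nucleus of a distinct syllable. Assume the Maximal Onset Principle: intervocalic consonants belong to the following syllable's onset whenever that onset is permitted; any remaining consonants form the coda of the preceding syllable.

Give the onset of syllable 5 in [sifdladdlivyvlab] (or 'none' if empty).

The vowels are i, a, i, y, a — 5 nuclei, so 5 syllables.
/i…a/ gap (V1→V2): cluster /fdl/ — the longest permitted-onset suffix is /dl/; onset = /dl/, preceding coda = /f/.
/a…i/ gap (V2→V3): /ddl/ — longest licit onset from the right is /dl/, leaving /d/ as coda.
/i…y/ gap (V3→V4): /v/ is a single consonant, so it becomes the next onset.
/y…a/ gap (V4→V5): /vl/ splits as /v/ + /l/ (/l/ is the longest suffix that is a licit onset).
Result: sif.dlad.dli.vyv.lab.
Syllable 5 is /lab/: onset /l/, nucleus /a/, coda /b/.

l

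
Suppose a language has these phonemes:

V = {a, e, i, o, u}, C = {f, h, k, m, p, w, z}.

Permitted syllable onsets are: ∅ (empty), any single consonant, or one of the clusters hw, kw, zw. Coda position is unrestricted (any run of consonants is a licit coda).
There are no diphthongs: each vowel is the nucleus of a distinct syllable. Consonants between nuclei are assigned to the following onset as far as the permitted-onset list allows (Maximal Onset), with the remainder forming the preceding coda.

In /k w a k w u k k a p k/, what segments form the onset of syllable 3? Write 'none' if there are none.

k

Vowels present: a, u, a; each is a nucleus, giving 3 syllables.
V1 /a/ – V2 /u/: /kw/ — entire cluster is a permitted onset → onset /kw/, coda ∅.
V2 /u/ – V3 /a/: /kk/ — longest licit onset from the right is /k/, leaving /k/ as coda.
So the parse is kwa.kwuk.kapk.
Syllable 3 is /kapk/: onset /k/, nucleus /a/, coda /pk/.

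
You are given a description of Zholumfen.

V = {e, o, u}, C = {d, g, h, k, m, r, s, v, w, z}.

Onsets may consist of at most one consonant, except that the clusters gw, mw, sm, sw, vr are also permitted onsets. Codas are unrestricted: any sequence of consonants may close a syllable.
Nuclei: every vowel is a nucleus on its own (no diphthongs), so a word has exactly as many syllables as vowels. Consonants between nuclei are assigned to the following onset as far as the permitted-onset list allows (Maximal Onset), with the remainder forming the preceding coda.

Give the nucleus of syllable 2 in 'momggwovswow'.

o

The vowels are o, o, o — 3 nuclei, so 3 syllables.
The second nucleus (vowel 2 from the left) is /o/.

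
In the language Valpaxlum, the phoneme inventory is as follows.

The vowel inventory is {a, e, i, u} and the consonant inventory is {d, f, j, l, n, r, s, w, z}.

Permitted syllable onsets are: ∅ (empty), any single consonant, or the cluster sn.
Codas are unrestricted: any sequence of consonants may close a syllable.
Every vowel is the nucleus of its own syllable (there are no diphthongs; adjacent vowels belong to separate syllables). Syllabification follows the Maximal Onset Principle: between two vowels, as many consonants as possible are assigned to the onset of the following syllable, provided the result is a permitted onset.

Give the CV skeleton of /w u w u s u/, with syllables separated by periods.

The vowels are u, u, u — 3 nuclei, so 3 syllables.
/u…u/ gap (V1→V2): just /w/ — single C goes to the following onset.
/u…u/ gap (V2→V3): just /s/ — single C goes to the following onset.
Syllabification: wu.wu.su.
Mapping each syllable to C/V: /wu/ → CV, /wu/ → CV, /su/ → CV.

CV.CV.CV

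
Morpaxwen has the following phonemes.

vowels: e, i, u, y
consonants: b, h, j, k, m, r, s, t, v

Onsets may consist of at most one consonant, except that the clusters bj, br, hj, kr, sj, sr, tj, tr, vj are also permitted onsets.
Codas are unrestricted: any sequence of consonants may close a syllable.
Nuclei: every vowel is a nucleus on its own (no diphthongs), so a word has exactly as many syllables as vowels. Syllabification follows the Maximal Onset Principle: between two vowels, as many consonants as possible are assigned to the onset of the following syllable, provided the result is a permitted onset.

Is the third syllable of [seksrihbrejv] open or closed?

closed

The vowels are e, i, e — 3 nuclei, so 3 syllables.
V1 /e/ – V2 /i/: /ksr/; trying suffixes from longest down, /sr/ is the first permitted one, so coda /k/ | onset /sr/.
V2 /i/ – V3 /e/: /hbr/ splits as /h/ + /br/ (/br/ is the longest suffix that is a licit onset).
So the parse is sek.srih.brejv.
Syllable 3 is /brejv/ with coda /jv/, so it is closed.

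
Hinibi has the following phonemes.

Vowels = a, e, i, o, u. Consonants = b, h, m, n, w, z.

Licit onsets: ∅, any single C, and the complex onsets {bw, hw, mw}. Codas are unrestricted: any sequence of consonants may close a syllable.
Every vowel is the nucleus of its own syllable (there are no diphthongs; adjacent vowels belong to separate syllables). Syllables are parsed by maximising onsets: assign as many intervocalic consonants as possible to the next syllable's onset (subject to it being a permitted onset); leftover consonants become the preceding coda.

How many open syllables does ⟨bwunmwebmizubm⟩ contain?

Vowels present: u, e, i, u; each is a nucleus, giving 4 syllables.
Between /u/ (V1) and /e/ (V2): /nmw/ — longest licit onset from the right is /mw/, leaving /n/ as coda.
Between /e/ (V2) and /i/ (V3): /bm/ — longest licit onset from the right is /m/, leaving /b/ as coda.
Between /i/ (V3) and /u/ (V4): just /z/ — single C goes to the following onset.
Result: bwun.mweb.mi.zubm.
Classifying each syllable: /bwun/ (closed), /mweb/ (closed), /mi/ (open), /zubm/ (closed).
Open syllables: 1.

1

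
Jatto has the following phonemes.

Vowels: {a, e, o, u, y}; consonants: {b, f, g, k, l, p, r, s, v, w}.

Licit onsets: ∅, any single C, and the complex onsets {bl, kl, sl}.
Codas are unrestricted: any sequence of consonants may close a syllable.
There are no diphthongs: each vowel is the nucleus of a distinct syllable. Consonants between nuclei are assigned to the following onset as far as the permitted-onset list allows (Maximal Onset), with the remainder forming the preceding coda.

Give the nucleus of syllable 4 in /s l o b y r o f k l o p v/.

o

Nuclei (vowels): o, y, o, o → 4 syllables.
The fourth nucleus (vowel 4 from the left) is /o/.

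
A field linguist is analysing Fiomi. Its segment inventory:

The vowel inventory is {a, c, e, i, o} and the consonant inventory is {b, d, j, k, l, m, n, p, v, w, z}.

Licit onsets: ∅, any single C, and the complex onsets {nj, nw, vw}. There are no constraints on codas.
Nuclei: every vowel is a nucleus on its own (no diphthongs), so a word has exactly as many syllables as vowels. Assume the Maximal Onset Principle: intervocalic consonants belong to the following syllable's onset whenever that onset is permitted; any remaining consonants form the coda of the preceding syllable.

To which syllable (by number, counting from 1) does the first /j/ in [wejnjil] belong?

1

The vowels are e, i — 2 nuclei, so 2 syllables.
V1 /e/ – V2 /i/: cluster /jnj/ — the longest permitted-onset suffix is /nj/; onset = /nj/, preceding coda = /j/.
Result: wej.njil.
The first /j/ is in the coda of syllable 1 (/wej/).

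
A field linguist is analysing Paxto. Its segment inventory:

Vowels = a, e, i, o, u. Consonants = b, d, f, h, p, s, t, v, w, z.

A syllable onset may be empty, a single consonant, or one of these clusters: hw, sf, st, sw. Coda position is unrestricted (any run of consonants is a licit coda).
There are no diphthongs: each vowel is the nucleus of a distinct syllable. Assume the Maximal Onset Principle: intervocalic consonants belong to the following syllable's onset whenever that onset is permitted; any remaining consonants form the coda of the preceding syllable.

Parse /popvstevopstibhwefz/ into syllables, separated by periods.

Nuclei (vowels): o, e, o, i, e → 5 syllables.
Between /o/ (V1) and /e/ (V2): /pvst/ splits as /pv/ + /st/ (/st/ is the longest suffix that is a licit onset).
Between /e/ (V2) and /o/ (V3): /v/ is a single consonant, so it becomes the next onset.
Between /o/ (V3) and /i/ (V4): /pst/ — longest licit onset from the right is /st/, leaving /p/ as coda.
Between /i/ (V4) and /e/ (V5): /bhw/ splits as /b/ + /hw/ (/hw/ is the longest suffix that is a licit onset).

popv.ste.vop.stib.hwefz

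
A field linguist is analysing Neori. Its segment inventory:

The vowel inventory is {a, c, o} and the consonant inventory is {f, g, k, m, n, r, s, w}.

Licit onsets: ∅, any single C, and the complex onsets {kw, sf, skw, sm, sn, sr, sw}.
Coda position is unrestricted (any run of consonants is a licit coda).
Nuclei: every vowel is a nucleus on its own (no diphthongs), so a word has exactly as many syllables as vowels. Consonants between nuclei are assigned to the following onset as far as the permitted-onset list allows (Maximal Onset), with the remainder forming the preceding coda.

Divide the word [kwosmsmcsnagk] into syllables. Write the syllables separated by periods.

kwosm.smc.snagk

Vowels present: o, c, a; each is a nucleus, giving 3 syllables.
V1 /o/ – V2 /c/: /smsm/; trying suffixes from longest down, /sm/ is the first permitted one, so coda /sm/ | onset /sm/.
V2 /c/ – V3 /a/: /sn/ — entire cluster is a permitted onset → onset /sn/, coda ∅.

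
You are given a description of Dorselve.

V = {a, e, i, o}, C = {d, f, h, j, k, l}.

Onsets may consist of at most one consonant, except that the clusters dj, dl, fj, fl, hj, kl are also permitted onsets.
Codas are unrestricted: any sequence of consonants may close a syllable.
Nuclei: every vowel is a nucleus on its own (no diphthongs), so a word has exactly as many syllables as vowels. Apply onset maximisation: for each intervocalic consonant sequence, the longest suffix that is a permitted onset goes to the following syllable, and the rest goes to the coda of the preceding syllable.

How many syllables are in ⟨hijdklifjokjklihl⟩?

4

The vowels are i, i, o, i — 4 nuclei, so 4 syllables.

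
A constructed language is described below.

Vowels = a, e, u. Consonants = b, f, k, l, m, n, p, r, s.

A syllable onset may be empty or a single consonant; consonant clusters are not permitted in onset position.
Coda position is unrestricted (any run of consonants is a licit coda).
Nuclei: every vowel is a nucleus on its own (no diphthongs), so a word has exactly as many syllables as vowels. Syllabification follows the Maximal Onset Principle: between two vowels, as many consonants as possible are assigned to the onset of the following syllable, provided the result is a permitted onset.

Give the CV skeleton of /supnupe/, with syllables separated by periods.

Vowels present: u, u, e; each is a nucleus, giving 3 syllables.
σ1/σ2 boundary: cluster /pn/ — the longest permitted-onset suffix is /n/; onset = /n/, preceding coda = /p/.
σ2/σ3 boundary: just /p/ — single C goes to the following onset.
Result: sup.nu.pe.
Mapping each syllable to C/V: /sup/ → CVC, /nu/ → CV, /pe/ → CV.

CVC.CV.CV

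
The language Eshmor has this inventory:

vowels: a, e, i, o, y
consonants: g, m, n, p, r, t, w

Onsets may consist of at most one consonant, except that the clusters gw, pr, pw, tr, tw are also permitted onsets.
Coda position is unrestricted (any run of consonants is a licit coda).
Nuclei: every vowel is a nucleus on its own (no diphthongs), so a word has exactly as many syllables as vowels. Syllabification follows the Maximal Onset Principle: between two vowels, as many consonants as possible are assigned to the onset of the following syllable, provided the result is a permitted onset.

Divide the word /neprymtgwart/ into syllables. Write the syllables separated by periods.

ne.prymt.gwart

Vowels present: e, y, a; each is a nucleus, giving 3 syllables.
σ1/σ2 boundary: /pr/ is a licit onset in full, so it all attaches to the next syllable.
σ2/σ3 boundary: cluster /mtgw/ — the longest permitted-onset suffix is /gw/; onset = /gw/, preceding coda = /mt/.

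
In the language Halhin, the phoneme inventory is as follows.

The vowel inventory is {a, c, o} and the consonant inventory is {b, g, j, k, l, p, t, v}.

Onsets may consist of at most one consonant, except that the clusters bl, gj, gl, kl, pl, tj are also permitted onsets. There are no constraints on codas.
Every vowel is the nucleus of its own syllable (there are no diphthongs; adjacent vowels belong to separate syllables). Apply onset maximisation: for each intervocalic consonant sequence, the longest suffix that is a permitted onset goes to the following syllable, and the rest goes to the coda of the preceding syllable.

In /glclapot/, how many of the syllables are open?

Nuclei (vowels): c, a, o → 3 syllables.
/c…a/ gap (V1→V2): /l/ is a single consonant, so it becomes the next onset.
/a…o/ gap (V2→V3): /p/ → onset of the next syllable (single consonants are always licit onsets).
Syllabification: glc.la.pot.
Classifying each syllable: /glc/ (open), /la/ (open), /pot/ (closed).
Open syllables: 2.

2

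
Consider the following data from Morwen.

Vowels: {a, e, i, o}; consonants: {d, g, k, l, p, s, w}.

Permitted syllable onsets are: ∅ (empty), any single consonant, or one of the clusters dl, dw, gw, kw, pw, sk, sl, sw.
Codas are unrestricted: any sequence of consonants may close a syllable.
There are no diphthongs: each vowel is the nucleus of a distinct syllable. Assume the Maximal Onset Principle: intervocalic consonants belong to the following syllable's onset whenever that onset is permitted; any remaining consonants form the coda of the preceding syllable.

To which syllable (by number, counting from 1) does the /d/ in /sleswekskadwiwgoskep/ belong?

4

Vowels present: e, e, a, i, o, e; each is a nucleus, giving 6 syllables.
V1 /e/ – V2 /e/: /sw/ — entire cluster is a permitted onset → onset /sw/, coda ∅.
V2 /e/ – V3 /a/: /ksk/ splits as /k/ + /sk/ (/sk/ is the longest suffix that is a licit onset).
V3 /a/ – V4 /i/: cluster /dw/ — /dw/ is itself a permitted onset, so the whole cluster goes right; preceding coda = ∅.
V4 /i/ – V5 /o/: /wg/ — longest licit onset from the right is /g/, leaving /w/ as coda.
V5 /o/ – V6 /e/: /sk/ — entire cluster is a permitted onset → onset /sk/, coda ∅.
So the parse is sle.swek.ska.dwiw.go.skep.
The /d/ is in the onset of syllable 4 (/dwiw/).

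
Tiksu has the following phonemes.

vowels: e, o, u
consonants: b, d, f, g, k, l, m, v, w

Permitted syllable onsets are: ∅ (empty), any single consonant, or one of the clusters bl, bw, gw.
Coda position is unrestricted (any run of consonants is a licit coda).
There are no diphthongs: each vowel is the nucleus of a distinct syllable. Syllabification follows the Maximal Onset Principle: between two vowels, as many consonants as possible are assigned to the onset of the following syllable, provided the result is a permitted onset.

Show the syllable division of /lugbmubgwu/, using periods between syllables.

Vowels present: u, u, u; each is a nucleus, giving 3 syllables.
Between /u/ (V1) and /u/ (V2): /gbm/; trying suffixes from longest down, /m/ is the first permitted one, so coda /gb/ | onset /m/.
Between /u/ (V2) and /u/ (V3): /bgw/; trying suffixes from longest down, /gw/ is the first permitted one, so coda /b/ | onset /gw/.

lugb.mub.gwu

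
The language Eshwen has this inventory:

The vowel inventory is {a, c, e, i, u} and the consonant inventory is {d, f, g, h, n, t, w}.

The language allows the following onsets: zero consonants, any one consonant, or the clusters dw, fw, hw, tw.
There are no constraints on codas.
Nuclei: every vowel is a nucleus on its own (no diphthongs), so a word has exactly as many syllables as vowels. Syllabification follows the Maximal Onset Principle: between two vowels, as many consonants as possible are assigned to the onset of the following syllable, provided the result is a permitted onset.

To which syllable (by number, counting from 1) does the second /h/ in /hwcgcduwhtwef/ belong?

Vowels present: c, c, u, e; each is a nucleus, giving 4 syllables.
V1 /c/ – V2 /c/: /g/ → onset of the next syllable (single consonants are always licit onsets).
V2 /c/ – V3 /u/: /d/ is a single consonant, so it becomes the next onset.
V3 /u/ – V4 /e/: /whtw/ splits as /wh/ + /tw/ (/tw/ is the longest suffix that is a licit onset).
Result: hwc.gc.duwh.twef.
The second /h/ is in the coda of syllable 3 (/duwh/).

3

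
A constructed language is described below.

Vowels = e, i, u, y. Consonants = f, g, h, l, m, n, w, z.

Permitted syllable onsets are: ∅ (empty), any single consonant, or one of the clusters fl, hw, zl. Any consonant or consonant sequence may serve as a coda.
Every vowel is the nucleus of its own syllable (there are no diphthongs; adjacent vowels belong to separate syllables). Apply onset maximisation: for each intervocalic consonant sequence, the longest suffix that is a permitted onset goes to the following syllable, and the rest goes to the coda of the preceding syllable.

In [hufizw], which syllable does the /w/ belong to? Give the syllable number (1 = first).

The vowels are u, i — 2 nuclei, so 2 syllables.
V1 /u/ – V2 /i/: /f/ is a single consonant, so it becomes the next onset.
Result: hu.fizw.
The /w/ is in the coda of syllable 2 (/fizw/).

2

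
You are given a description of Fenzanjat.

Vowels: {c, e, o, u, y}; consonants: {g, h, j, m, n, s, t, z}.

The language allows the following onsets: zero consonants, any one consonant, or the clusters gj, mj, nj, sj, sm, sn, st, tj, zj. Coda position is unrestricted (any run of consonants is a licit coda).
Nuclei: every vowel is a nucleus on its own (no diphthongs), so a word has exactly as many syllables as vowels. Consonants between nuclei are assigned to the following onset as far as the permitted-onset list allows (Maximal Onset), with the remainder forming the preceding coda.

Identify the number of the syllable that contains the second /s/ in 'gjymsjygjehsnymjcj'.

4

The vowels are y, y, e, y, c — 5 nuclei, so 5 syllables.
Between /y/ (V1) and /y/ (V2): cluster /msj/ — the longest permitted-onset suffix is /sj/; onset = /sj/, preceding coda = /m/.
Between /y/ (V2) and /e/ (V3): cluster /gj/ — /gj/ is itself a permitted onset, so the whole cluster goes right; preceding coda = ∅.
Between /e/ (V3) and /y/ (V4): /hsn/ splits as /h/ + /sn/ (/sn/ is the longest suffix that is a licit onset).
Between /y/ (V4) and /c/ (V5): /mj/ — entire cluster is a permitted onset → onset /mj/, coda ∅.
So the parse is gjym.sjy.gjeh.sny.mjcj.
The second /s/ is in the onset of syllable 4 (/sny/).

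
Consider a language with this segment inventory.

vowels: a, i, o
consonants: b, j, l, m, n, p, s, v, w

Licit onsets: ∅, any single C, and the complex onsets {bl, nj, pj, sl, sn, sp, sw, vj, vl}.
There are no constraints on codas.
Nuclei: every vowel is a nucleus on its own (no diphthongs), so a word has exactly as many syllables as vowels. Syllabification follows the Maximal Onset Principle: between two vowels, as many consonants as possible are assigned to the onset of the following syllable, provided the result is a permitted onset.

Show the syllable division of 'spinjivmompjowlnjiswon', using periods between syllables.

Vowels present: i, i, o, o, i, o; each is a nucleus, giving 6 syllables.
Between /i/ (V1) and /i/ (V2): cluster /nj/ — /nj/ is itself a permitted onset, so the whole cluster goes right; preceding coda = ∅.
Between /i/ (V2) and /o/ (V3): /vm/; trying suffixes from longest down, /m/ is the first permitted one, so coda /v/ | onset /m/.
Between /o/ (V3) and /o/ (V4): /mpj/ — longest licit onset from the right is /pj/, leaving /m/ as coda.
Between /o/ (V4) and /i/ (V5): /wlnj/ splits as /wl/ + /nj/ (/nj/ is the longest suffix that is a licit onset).
Between /i/ (V5) and /o/ (V6): cluster /sw/ — /sw/ is itself a permitted onset, so the whole cluster goes right; preceding coda = ∅.

spi.njiv.mom.pjowl.nji.swon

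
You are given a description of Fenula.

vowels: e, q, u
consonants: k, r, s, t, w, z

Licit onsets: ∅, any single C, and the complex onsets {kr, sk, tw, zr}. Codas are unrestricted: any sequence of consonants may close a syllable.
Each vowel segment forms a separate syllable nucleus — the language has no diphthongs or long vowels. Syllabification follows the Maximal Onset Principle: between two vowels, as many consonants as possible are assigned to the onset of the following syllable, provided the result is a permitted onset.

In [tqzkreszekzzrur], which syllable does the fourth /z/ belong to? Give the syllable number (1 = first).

Vowels present: q, e, e, u; each is a nucleus, giving 4 syllables.
σ1/σ2 boundary: /zkr/ — longest licit onset from the right is /kr/, leaving /z/ as coda.
σ2/σ3 boundary: /sz/ splits as /s/ + /z/ (/z/ is the longest suffix that is a licit onset).
σ3/σ4 boundary: /kzzr/ — longest licit onset from the right is /zr/, leaving /kz/ as coda.
Result: tqz.kres.zekz.zrur.
The fourth /z/ is in the onset of syllable 4 (/zrur/).

4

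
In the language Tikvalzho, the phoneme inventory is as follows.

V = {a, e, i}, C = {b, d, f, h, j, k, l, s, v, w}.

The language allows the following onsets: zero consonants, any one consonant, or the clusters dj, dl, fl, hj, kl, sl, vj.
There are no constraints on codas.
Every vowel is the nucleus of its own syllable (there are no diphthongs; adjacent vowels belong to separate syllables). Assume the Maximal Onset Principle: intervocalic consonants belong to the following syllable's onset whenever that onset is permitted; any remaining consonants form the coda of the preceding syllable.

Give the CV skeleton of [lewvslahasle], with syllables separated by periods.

The vowels are e, a, a, e — 4 nuclei, so 4 syllables.
Between /e/ (V1) and /a/ (V2): /wvsl/; trying suffixes from longest down, /sl/ is the first permitted one, so coda /wv/ | onset /sl/.
Between /a/ (V2) and /a/ (V3): /h/ → onset of the next syllable (single consonants are always licit onsets).
Between /a/ (V3) and /e/ (V4): /sl/ is a licit onset in full, so it all attaches to the next syllable.
Putting it together: lewv.sla.ha.sle.
Mapping each syllable to C/V: /lewv/ → CVCC, /sla/ → CCV, /ha/ → CV, /sle/ → CCV.

CVCC.CCV.CV.CCV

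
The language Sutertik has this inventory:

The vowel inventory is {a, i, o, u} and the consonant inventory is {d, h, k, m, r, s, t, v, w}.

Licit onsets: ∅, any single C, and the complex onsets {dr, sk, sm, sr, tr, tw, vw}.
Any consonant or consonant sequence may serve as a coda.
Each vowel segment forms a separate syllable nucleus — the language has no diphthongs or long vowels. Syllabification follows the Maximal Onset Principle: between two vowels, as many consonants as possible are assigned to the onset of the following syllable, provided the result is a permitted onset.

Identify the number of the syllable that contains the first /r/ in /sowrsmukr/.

Vowels present: o, u; each is a nucleus, giving 2 syllables.
V1 /o/ – V2 /u/: /wrsm/ splits as /wr/ + /sm/ (/sm/ is the longest suffix that is a licit onset).
Syllabification: sowr.smukr.
The first /r/ is in the coda of syllable 1 (/sowr/).

1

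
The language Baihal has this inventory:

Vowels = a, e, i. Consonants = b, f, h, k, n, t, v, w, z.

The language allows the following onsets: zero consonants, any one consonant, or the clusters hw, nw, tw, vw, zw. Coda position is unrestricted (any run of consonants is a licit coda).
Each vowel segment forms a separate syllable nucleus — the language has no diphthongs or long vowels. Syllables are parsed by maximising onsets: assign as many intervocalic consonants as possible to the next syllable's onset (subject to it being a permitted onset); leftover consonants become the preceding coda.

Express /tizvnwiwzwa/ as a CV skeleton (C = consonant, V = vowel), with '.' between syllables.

CVCC.CCVC.CCV

Nuclei (vowels): i, i, a → 3 syllables.
/i…i/ gap (V1→V2): /zvnw/ splits as /zv/ + /nw/ (/nw/ is the longest suffix that is a licit onset).
/i…a/ gap (V2→V3): cluster /wzw/ — the longest permitted-onset suffix is /zw/; onset = /zw/, preceding coda = /w/.
Result: tizv.nwiw.zwa.
Mapping each syllable to C/V: /tizv/ → CVCC, /nwiw/ → CCVC, /zwa/ → CCV.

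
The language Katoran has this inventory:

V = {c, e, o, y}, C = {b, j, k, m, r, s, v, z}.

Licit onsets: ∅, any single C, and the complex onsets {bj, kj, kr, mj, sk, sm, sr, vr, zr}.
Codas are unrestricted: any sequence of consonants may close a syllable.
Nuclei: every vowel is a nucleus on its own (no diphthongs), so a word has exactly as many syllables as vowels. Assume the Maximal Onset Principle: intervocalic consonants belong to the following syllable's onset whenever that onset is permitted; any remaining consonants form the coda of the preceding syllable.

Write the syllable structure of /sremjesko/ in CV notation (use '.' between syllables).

CCV.CCV.CCV

Nuclei (vowels): e, e, o → 3 syllables.
Between /e/ (V1) and /e/ (V2): /mj/ — entire cluster is a permitted onset → onset /mj/, coda ∅.
Between /e/ (V2) and /o/ (V3): /sk/ — entire cluster is a permitted onset → onset /sk/, coda ∅.
Putting it together: sre.mje.sko.
Mapping each syllable to C/V: /sre/ → CCV, /mje/ → CCV, /sko/ → CCV.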